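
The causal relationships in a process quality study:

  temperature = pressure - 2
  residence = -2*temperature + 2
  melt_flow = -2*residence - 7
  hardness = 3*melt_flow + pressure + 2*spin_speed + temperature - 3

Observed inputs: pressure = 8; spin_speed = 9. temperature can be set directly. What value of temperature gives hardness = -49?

temperature = -3

Intervening on temperature fixes its value directly, overriding its dependence on pressure.
Substituting into the melt_flow equation gives melt_flow = 4*temperature - 11.
Substituting into the hardness equation gives hardness = 13*temperature - 10.
Solve 13*temperature - 10 = -49: temperature = (-49 + 10) / 13 = -3.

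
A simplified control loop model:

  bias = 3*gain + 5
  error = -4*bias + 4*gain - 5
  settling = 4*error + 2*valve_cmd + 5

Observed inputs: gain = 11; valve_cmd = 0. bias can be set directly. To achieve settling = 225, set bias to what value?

Intervening on bias fixes its value directly, overriding its dependence on gain.
Substituting into the error equation gives error = -4*bias + 39.
Substituting into the settling equation gives settling = -16*bias + 161.
Solve -16*bias + 161 = 225: bias = (225 - 161) / -16 = -4.

bias = -4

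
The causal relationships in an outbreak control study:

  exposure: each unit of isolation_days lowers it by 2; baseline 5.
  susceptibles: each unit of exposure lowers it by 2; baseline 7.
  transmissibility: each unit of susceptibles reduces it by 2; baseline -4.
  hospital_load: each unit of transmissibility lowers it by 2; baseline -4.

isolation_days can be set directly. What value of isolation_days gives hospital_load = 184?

isolation_days = 12

Substituting into the susceptibles equation gives susceptibles = 4*isolation_days - 3.
So transmissibility = -8*isolation_days + 2.
Substituting into the hospital_load equation gives hospital_load = 16*isolation_days - 8.
Solve 16*isolation_days - 8 = 184: isolation_days = (184 + 8) / 16 = 12.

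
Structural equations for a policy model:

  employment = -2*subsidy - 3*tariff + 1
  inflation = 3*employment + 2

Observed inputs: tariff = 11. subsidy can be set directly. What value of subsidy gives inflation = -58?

Substituting into the employment equation gives employment = -2*subsidy - 32.
Substituting into the inflation equation gives inflation = -6*subsidy - 94.
Solve -6*subsidy - 94 = -58: subsidy = (-58 + 94) / -6 = -6.

subsidy = -6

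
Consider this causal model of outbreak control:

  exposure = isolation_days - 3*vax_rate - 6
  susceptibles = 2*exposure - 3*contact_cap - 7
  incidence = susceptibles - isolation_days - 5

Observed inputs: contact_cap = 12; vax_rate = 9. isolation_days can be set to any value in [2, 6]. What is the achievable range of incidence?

-112 to -108

Substituting into the exposure equation gives exposure = isolation_days - 33.
susceptibles becomes 2*isolation_days - 109.
So incidence = isolation_days - 114.
Linear in isolation_days, so extremes are at the endpoints: isolation_days = 2 gives incidence = -112; isolation_days = 6 gives incidence = -108.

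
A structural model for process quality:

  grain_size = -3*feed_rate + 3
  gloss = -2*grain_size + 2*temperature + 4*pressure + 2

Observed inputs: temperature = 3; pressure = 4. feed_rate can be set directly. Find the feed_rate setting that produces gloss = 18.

Substituting into the gloss equation gives gloss = 6*feed_rate + 18.
Solve 6*feed_rate + 18 = 18: feed_rate = (18 - 18) / 6 = 0.

feed_rate = 0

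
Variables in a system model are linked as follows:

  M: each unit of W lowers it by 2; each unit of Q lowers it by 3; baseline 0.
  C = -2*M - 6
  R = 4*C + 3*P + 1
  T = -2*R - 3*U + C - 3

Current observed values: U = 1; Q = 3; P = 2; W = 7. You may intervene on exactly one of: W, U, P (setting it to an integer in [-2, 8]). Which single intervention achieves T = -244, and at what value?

set W = 5

Intervening on W: with other inputs at their observed values, T = -28*W - 104. Solving for -244 gives W = 5, within [-2, 8].
Intervening on U: T = -3*U - 297. Reaching -244 requires U = -53/3, not an integer.
Intervening on P: T = -6*P - 288. Reaching -244 requires P = -22/3, not an integer.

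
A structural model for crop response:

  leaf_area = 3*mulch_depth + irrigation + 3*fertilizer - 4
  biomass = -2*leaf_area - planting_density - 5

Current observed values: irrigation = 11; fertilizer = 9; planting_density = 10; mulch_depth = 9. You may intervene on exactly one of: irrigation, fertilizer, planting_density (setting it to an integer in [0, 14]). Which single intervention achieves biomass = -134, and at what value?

Intervening on irrigation: biomass = -2*irrigation - 115. Reaching -134 requires irrigation = 19/2, not an integer.
Intervening on fertilizer: biomass = -6*fertilizer - 83. Reaching -134 requires fertilizer = 17/2, not an integer.
Intervening on planting_density: with other inputs at their observed values, biomass = -planting_density - 127. Solving for -134 gives planting_density = 7, within [0, 14].

set planting_density = 7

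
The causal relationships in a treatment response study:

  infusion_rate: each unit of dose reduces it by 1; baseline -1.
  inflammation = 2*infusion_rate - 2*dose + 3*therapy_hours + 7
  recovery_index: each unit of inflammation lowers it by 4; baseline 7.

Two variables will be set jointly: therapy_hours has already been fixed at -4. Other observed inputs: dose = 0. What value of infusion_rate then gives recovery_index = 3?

With therapy_hours held at -4:
Intervening on infusion_rate fixes its value directly, overriding its dependence on dose.
Substituting into the inflammation equation gives inflammation = 2*infusion_rate - 5.
So recovery_index = -8*infusion_rate + 27.
Solve -8*infusion_rate + 27 = 3: infusion_rate = (3 - 27) / -8 = 3.

infusion_rate = 3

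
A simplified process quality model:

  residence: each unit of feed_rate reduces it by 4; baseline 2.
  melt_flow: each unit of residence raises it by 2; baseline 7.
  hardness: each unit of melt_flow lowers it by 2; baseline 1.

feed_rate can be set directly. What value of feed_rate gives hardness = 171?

Substituting into the melt_flow equation gives melt_flow = -8*feed_rate + 11.
This gives hardness = 16*feed_rate - 21.
Solve 16*feed_rate - 21 = 171: feed_rate = (171 + 21) / 16 = 12.

feed_rate = 12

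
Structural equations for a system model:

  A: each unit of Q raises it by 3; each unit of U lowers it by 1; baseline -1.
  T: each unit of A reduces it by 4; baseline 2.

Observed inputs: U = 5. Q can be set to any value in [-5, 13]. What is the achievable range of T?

Substituting into the A equation gives A = 3*Q - 6.
So T = -12*Q + 26.
Linear in Q, so extremes are at the endpoints: Q = -5 gives T = 86; Q = 13 gives T = -130.

-130 to 86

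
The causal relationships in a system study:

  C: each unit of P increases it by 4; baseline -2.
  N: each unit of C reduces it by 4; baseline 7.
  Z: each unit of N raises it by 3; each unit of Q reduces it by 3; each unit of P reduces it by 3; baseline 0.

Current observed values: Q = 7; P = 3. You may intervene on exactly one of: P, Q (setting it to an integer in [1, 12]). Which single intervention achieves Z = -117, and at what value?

Intervening on P: Z = -51*P + 24. Reaching -117 requires P = 47/17, not an integer.
Intervening on Q: with other inputs at their observed values, Z = -3*Q - 108. Solving for -117 gives Q = 3, within [1, 12].

set Q = 3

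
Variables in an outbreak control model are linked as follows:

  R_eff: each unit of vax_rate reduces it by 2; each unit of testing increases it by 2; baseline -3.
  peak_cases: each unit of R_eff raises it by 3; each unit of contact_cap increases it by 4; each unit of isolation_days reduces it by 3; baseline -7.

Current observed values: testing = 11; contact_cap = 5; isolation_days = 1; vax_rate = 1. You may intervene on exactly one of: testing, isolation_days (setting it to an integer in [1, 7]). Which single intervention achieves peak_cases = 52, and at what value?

Intervening on testing: peak_cases = 6*testing - 5. Reaching 52 requires testing = 19/2, not an integer.
Intervening on isolation_days: with other inputs at their observed values, peak_cases = -3*isolation_days + 64. Solving for 52 gives isolation_days = 4, within [1, 7].

set isolation_days = 4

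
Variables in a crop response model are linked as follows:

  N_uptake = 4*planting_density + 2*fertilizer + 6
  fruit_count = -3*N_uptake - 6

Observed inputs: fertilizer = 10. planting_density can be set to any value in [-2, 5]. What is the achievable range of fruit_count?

Substituting into the N_uptake equation gives N_uptake = 4*planting_density + 26.
Substituting into the fruit_count equation gives fruit_count = -12*planting_density - 84.
Linear in planting_density, so extremes are at the endpoints: planting_density = -2 gives fruit_count = -60; planting_density = 5 gives fruit_count = -144.

-144 to -60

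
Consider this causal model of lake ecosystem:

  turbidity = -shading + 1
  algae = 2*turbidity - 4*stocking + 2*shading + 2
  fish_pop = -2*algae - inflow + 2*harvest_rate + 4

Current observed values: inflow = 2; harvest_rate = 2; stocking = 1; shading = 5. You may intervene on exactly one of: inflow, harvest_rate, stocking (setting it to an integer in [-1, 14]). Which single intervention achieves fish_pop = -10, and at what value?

Intervening on inflow: fish_pop = -inflow + 8. Reaching -10 requires inflow = 18, outside [-1, 14].
Intervening on harvest_rate: fish_pop = 2*harvest_rate + 2. Reaching -10 requires harvest_rate = -6, outside [-1, 14].
Intervening on stocking: with other inputs at their observed values, fish_pop = 8*stocking - 2. Solving for -10 gives stocking = -1, within [-1, 14].

set stocking = -1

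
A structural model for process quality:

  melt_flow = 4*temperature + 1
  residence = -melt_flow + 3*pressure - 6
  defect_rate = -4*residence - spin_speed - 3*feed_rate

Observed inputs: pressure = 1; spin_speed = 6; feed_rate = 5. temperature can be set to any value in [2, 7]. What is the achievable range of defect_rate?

27 to 107

Substituting into the residence equation gives residence = -4*temperature - 4.
defect_rate becomes 16*temperature - 5.
Linear in temperature, so extremes are at the endpoints: temperature = 2 gives defect_rate = 27; temperature = 7 gives defect_rate = 107.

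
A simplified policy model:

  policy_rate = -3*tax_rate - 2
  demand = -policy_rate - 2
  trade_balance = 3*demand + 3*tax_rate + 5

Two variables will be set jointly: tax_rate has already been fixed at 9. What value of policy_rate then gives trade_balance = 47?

With tax_rate held at 9:
Intervening on policy_rate fixes its value directly, overriding its dependence on tax_rate.
Substituting into the trade_balance equation gives trade_balance = -3*policy_rate + 26.
Solve -3*policy_rate + 26 = 47: policy_rate = (47 - 26) / -3 = -7.

policy_rate = -7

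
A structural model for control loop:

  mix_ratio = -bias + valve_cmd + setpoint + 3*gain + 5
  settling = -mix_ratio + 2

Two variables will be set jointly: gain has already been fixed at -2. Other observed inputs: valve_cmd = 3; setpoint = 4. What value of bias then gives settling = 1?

With gain held at -2:
Substituting into the mix_ratio equation gives mix_ratio = -bias + 6.
So settling = bias - 4.
Solve bias - 4 = 1: bias = (1 + 4) / 1 = 5.

bias = 5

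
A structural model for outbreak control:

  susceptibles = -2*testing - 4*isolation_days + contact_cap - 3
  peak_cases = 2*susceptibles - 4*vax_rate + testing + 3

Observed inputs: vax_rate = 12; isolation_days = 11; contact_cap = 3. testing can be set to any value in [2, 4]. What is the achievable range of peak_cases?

-145 to -139

Substituting into the susceptibles equation gives susceptibles = -2*testing - 44.
Substituting into the peak_cases equation gives peak_cases = -3*testing - 133.
Linear in testing, so extremes are at the endpoints: testing = 2 gives peak_cases = -139; testing = 4 gives peak_cases = -145.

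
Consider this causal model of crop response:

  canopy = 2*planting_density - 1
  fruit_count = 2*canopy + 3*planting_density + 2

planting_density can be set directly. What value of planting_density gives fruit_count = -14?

planting_density = -2

Substituting into the fruit_count equation gives fruit_count = 7*planting_density.
Solve 7*planting_density = -14: planting_density = -14 / 7 = -2.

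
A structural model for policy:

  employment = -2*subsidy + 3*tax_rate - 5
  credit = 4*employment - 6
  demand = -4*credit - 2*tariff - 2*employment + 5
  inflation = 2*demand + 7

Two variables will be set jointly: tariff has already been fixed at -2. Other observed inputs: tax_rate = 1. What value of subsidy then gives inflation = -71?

With tariff held at -2:
Substituting into the employment equation gives employment = -2*subsidy - 2.
Substituting into the credit equation gives credit = -8*subsidy - 14.
Substituting into the demand equation gives demand = 36*subsidy + 69.
Substituting into the inflation equation gives inflation = 72*subsidy + 145.
Solve 72*subsidy + 145 = -71: subsidy = (-71 - 145) / 72 = -3.

subsidy = -3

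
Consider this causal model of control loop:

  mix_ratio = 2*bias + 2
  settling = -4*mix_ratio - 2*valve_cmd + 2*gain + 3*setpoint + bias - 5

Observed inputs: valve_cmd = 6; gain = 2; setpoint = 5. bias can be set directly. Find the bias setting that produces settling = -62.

Substituting into the settling equation gives settling = -7*bias - 6.
Solve -7*bias - 6 = -62: bias = (-62 + 6) / -7 = 8.

bias = 8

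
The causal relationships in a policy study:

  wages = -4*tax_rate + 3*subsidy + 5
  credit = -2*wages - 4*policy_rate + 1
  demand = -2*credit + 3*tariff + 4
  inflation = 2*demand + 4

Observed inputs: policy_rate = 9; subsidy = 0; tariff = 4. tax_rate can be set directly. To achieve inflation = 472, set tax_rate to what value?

Substituting into the wages equation gives wages = -4*tax_rate + 5.
Substituting into the credit equation gives credit = 8*tax_rate - 45.
demand becomes -16*tax_rate + 106.
Substituting into the inflation equation gives inflation = -32*tax_rate + 216.
Solve -32*tax_rate + 216 = 472: tax_rate = (472 - 216) / -32 = -8.

tax_rate = -8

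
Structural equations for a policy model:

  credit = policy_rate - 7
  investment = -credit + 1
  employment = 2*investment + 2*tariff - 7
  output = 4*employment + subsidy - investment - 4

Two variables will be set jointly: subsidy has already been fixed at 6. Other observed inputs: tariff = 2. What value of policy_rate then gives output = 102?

policy_rate = -8

With subsidy held at 6:
Substituting into the investment equation gives investment = -policy_rate + 8.
Substituting into the employment equation gives employment = -2*policy_rate + 13.
This gives output = -7*policy_rate + 46.
Solve -7*policy_rate + 46 = 102: policy_rate = (102 - 46) / -7 = -8.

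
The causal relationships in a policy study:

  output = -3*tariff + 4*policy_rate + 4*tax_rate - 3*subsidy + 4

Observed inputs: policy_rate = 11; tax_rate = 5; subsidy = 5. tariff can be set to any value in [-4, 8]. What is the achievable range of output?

29 to 65

Substituting into the output equation gives output = -3*tariff + 53.
Linear in tariff, so extremes are at the endpoints: tariff = -4 gives output = 65; tariff = 8 gives output = 29.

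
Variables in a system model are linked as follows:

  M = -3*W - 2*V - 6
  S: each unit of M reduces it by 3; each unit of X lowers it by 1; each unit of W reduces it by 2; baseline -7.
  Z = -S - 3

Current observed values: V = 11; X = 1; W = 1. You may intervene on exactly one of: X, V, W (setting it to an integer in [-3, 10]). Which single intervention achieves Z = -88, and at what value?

set X = -1

Intervening on X: with other inputs at their observed values, Z = X - 87. Solving for -88 gives X = -1, within [-3, 10].
Intervening on V: Z = -6*V - 20. Reaching -88 requires V = 34/3, not an integer.
Intervening on W: Z = -7*W - 79. Reaching -88 requires W = 9/7, not an integer.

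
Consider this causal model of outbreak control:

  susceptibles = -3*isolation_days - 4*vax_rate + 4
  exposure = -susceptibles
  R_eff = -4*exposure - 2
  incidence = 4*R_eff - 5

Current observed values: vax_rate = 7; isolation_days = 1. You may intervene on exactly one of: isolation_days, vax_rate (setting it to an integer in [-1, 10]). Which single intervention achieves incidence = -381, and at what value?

set vax_rate = 6

Intervening on isolation_days: incidence = -48*isolation_days - 397. Reaching -381 requires isolation_days = -1/3, not an integer.
Intervening on vax_rate: with other inputs at their observed values, incidence = -64*vax_rate + 3. Solving for -381 gives vax_rate = 6, within [-1, 10].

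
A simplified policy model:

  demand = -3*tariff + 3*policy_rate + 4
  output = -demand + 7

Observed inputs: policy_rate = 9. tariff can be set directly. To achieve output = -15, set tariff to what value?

tariff = 3

Substituting into the demand equation gives demand = -3*tariff + 31.
So output = 3*tariff - 24.
Solve 3*tariff - 24 = -15: tariff = (-15 + 24) / 3 = 3.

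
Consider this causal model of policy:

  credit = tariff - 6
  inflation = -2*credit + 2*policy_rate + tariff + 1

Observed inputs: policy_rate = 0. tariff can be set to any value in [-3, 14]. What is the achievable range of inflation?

-1 to 16

Substituting into the inflation equation gives inflation = -tariff + 13.
Linear in tariff, so extremes are at the endpoints: tariff = -3 gives inflation = 16; tariff = 14 gives inflation = -1.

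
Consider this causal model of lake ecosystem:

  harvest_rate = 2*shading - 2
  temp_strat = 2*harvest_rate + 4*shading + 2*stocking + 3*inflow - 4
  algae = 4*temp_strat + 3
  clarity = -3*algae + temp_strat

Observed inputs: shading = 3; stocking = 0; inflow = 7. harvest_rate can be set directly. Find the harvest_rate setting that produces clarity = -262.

harvest_rate = -3

Intervening on harvest_rate fixes its value directly, overriding its dependence on shading.
Substituting into the temp_strat equation gives temp_strat = 2*harvest_rate + 29.
This gives algae = 8*harvest_rate + 119.
Substituting into the clarity equation gives clarity = -22*harvest_rate - 328.
Solve -22*harvest_rate - 328 = -262: harvest_rate = (-262 + 328) / -22 = -3.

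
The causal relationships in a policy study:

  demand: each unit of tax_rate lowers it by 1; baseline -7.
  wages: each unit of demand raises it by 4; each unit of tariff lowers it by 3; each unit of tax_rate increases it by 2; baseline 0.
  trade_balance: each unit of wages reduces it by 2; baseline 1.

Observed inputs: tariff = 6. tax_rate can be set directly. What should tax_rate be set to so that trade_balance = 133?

tax_rate = 10

Substituting into the wages equation gives wages = -2*tax_rate - 46.
Substituting into the trade_balance equation gives trade_balance = 4*tax_rate + 93.
Solve 4*tax_rate + 93 = 133: tax_rate = (133 - 93) / 4 = 10.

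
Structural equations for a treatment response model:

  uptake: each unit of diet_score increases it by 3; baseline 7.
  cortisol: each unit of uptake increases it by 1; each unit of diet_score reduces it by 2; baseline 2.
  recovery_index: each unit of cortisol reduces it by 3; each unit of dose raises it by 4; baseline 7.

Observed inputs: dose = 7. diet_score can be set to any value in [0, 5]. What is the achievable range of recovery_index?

-7 to 8

Substituting into the cortisol equation gives cortisol = diet_score + 9.
Substituting into the recovery_index equation gives recovery_index = -3*diet_score + 8.
Linear in diet_score, so extremes are at the endpoints: diet_score = 0 gives recovery_index = 8; diet_score = 5 gives recovery_index = -7.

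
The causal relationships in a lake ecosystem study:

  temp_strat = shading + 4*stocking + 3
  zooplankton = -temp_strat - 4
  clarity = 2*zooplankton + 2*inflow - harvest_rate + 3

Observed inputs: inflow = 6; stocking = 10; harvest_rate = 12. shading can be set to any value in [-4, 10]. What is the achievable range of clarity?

Substituting into the temp_strat equation gives temp_strat = shading + 43.
Substituting into the zooplankton equation gives zooplankton = -shading - 47.
clarity becomes -2*shading - 91.
Linear in shading, so extremes are at the endpoints: shading = -4 gives clarity = -83; shading = 10 gives clarity = -111.

-111 to -83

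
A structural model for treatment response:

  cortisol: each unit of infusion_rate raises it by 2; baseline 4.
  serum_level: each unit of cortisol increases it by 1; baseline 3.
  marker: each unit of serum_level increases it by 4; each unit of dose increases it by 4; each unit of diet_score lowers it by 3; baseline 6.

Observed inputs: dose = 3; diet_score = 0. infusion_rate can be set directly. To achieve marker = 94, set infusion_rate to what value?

infusion_rate = 6

Substituting into the serum_level equation gives serum_level = 2*infusion_rate + 7.
Substituting into the marker equation gives marker = 8*infusion_rate + 46.
Solve 8*infusion_rate + 46 = 94: infusion_rate = (94 - 46) / 8 = 6.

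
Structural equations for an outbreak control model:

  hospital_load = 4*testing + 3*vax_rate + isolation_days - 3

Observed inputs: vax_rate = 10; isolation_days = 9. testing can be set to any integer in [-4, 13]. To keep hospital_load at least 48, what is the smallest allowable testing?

testing = 3

Substituting into the hospital_load equation gives hospital_load = 4*testing + 36.
Require 4*testing + 36 ≥ 48, so testing ≥ 3.
The smallest integer in [-4, 13] satisfying this is 3.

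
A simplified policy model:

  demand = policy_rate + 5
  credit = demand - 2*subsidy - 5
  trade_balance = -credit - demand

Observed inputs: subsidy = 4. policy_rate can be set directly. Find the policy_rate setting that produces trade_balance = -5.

Substituting into the credit equation gives credit = policy_rate - 8.
Substituting into the trade_balance equation gives trade_balance = -2*policy_rate + 3.
Solve -2*policy_rate + 3 = -5: policy_rate = (-5 - 3) / -2 = 4.

policy_rate = 4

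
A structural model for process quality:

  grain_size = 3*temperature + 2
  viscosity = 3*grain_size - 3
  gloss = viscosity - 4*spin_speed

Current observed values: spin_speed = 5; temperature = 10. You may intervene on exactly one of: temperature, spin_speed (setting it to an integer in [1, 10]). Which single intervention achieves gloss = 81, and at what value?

Intervening on temperature: gloss = 9*temperature - 17. Reaching 81 requires temperature = 98/9, not an integer.
Intervening on spin_speed: with other inputs at their observed values, gloss = -4*spin_speed + 93. Solving for 81 gives spin_speed = 3, within [1, 10].

set spin_speed = 3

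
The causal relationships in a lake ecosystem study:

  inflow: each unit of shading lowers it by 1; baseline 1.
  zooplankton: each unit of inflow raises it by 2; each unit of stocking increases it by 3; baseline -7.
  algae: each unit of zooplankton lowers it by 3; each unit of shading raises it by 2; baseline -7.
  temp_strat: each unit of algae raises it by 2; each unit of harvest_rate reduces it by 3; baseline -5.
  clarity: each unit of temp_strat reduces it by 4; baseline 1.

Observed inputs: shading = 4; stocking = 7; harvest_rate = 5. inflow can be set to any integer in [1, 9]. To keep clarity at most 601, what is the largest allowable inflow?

inflow = 4

Intervening on inflow fixes its value directly, overriding its dependence on shading.
Substituting into the zooplankton equation gives zooplankton = 2*inflow + 14.
Substituting into the algae equation gives algae = -6*inflow - 41.
Substituting into the temp_strat equation gives temp_strat = -12*inflow - 102.
Substituting into the clarity equation gives clarity = 48*inflow + 409.
Require 48*inflow + 409 ≤ 601, so inflow ≤ 4.
The largest integer in [1, 9] satisfying this is 4.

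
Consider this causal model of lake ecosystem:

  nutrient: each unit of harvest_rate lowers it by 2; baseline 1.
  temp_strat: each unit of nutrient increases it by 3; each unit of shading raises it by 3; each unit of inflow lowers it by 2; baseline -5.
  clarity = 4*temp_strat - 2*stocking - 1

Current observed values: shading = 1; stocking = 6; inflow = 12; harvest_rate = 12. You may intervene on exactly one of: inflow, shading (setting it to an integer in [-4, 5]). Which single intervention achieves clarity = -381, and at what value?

set shading = 2

Intervening on inflow: clarity = -8*inflow - 297. Reaching -381 requires inflow = 21/2, not an integer.
Intervening on shading: with other inputs at their observed values, clarity = 12*shading - 405. Solving for -381 gives shading = 2, within [-4, 5].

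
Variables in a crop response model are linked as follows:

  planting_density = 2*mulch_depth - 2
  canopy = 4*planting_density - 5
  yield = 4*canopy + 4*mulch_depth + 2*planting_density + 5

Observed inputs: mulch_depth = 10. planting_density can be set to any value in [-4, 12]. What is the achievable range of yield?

Intervening on planting_density fixes its value directly, overriding its dependence on mulch_depth.
Substituting into the yield equation gives yield = 18*planting_density + 25.
Linear in planting_density, so extremes are at the endpoints: planting_density = -4 gives yield = -47; planting_density = 12 gives yield = 241.

-47 to 241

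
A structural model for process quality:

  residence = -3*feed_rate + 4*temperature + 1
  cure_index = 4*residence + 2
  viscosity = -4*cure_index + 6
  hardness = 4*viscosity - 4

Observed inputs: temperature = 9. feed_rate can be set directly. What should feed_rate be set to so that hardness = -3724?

Substituting into the residence equation gives residence = -3*feed_rate + 37.
Substituting into the cure_index equation gives cure_index = -12*feed_rate + 150.
Substituting into the viscosity equation gives viscosity = 48*feed_rate - 594.
Substituting into the hardness equation gives hardness = 192*feed_rate - 2380.
Solve 192*feed_rate - 2380 = -3724: feed_rate = (-3724 + 2380) / 192 = -7.

feed_rate = -7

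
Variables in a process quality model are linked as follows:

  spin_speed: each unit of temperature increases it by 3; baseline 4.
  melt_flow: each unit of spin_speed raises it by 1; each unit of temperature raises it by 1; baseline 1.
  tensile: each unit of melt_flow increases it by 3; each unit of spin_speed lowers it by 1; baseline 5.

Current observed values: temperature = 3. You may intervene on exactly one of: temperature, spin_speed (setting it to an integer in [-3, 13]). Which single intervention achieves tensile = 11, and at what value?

Intervening on temperature: tensile = 9*temperature + 16. Reaching 11 requires temperature = -5/9, not an integer.
Intervening on spin_speed: with other inputs at their observed values, tensile = 2*spin_speed + 17. Solving for 11 gives spin_speed = -3, within [-3, 13].

set spin_speed = -3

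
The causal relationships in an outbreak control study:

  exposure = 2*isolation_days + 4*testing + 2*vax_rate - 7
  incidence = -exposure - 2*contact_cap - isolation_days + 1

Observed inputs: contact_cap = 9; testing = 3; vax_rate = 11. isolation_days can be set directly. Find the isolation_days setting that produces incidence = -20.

isolation_days = -8

Substituting into the exposure equation gives exposure = 2*isolation_days + 27.
This gives incidence = -3*isolation_days - 44.
Solve -3*isolation_days - 44 = -20: isolation_days = (-20 + 44) / -3 = -8.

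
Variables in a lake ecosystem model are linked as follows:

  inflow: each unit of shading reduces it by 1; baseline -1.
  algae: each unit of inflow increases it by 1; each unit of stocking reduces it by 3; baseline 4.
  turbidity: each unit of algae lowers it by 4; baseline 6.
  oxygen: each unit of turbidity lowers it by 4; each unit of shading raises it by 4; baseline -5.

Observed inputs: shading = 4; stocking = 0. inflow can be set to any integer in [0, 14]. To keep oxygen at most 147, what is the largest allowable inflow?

inflow = 6

Intervening on inflow fixes its value directly, overriding its dependence on shading.
Substituting into the algae equation gives algae = inflow + 4.
Substituting into the turbidity equation gives turbidity = -4*inflow - 10.
Substituting into the oxygen equation gives oxygen = 16*inflow + 51.
Require 16*inflow + 51 ≤ 147, so inflow ≤ 6.
The largest integer in [0, 14] satisfying this is 6.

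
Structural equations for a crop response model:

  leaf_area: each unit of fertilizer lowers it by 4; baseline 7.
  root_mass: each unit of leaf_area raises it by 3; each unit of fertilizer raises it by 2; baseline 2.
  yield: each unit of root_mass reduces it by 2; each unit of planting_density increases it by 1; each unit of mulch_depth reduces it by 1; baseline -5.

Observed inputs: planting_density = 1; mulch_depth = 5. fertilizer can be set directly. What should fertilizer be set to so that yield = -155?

Substituting into the root_mass equation gives root_mass = -10*fertilizer + 23.
This gives yield = 20*fertilizer - 55.
Solve 20*fertilizer - 55 = -155: fertilizer = (-155 + 55) / 20 = -5.

fertilizer = -5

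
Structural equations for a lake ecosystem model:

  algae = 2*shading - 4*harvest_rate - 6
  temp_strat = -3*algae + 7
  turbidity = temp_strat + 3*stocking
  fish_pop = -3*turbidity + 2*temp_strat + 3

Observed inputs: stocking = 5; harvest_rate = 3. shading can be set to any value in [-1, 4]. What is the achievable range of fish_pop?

-109 to -79

Substituting into the algae equation gives algae = 2*shading - 18.
Substituting into the temp_strat equation gives temp_strat = -6*shading + 61.
So turbidity = -6*shading + 76.
So fish_pop = 6*shading - 103.
Linear in shading, so extremes are at the endpoints: shading = -1 gives fish_pop = -109; shading = 4 gives fish_pop = -79.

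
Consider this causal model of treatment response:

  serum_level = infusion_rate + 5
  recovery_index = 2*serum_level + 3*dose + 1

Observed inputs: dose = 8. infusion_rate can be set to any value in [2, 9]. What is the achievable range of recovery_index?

Substituting into the recovery_index equation gives recovery_index = 2*infusion_rate + 35.
Linear in infusion_rate, so extremes are at the endpoints: infusion_rate = 2 gives recovery_index = 39; infusion_rate = 9 gives recovery_index = 53.

39 to 53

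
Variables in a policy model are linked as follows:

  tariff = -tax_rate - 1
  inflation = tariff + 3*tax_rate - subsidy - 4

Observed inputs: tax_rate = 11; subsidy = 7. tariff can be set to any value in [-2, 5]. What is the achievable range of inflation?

Intervening on tariff fixes its value directly, overriding its dependence on tax_rate.
Substituting into the inflation equation gives inflation = tariff + 22.
Linear in tariff, so extremes are at the endpoints: tariff = -2 gives inflation = 20; tariff = 5 gives inflation = 27.

20 to 27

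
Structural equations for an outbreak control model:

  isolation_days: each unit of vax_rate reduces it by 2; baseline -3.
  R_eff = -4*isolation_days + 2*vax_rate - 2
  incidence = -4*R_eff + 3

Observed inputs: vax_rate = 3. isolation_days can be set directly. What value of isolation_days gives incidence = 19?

Intervening on isolation_days fixes its value directly, overriding its dependence on vax_rate.
Substituting into the R_eff equation gives R_eff = -4*isolation_days + 4.
Substituting into the incidence equation gives incidence = 16*isolation_days - 13.
Solve 16*isolation_days - 13 = 19: isolation_days = (19 + 13) / 16 = 2.

isolation_days = 2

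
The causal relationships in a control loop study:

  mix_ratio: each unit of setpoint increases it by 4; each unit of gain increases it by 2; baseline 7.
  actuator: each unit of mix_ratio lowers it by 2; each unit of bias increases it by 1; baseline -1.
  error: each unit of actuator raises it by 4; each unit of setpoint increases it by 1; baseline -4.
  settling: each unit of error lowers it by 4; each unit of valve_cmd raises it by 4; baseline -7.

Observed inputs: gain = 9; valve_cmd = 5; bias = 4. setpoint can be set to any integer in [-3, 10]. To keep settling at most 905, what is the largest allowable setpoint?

setpoint = 1

Substituting into the mix_ratio equation gives mix_ratio = 4*setpoint + 25.
Substituting into the actuator equation gives actuator = -8*setpoint - 47.
This gives error = -31*setpoint - 192.
settling becomes 124*setpoint + 781.
Require 124*setpoint + 781 ≤ 905, so setpoint ≤ 1.
The largest integer in [-3, 10] satisfying this is 1.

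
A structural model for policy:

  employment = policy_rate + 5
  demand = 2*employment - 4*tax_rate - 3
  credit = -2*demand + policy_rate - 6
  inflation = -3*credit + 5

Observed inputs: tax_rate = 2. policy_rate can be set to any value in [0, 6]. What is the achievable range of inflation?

17 to 71

Substituting into the demand equation gives demand = 2*policy_rate - 1.
Substituting into the credit equation gives credit = -3*policy_rate - 4.
Substituting into the inflation equation gives inflation = 9*policy_rate + 17.
Linear in policy_rate, so extremes are at the endpoints: policy_rate = 0 gives inflation = 17; policy_rate = 6 gives inflation = 71.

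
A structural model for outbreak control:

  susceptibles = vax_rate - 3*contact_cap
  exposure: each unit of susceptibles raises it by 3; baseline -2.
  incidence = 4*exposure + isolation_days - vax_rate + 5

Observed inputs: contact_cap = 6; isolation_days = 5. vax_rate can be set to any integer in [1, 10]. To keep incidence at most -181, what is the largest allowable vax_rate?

vax_rate = 3

Substituting into the susceptibles equation gives susceptibles = vax_rate - 18.
Substituting into the exposure equation gives exposure = 3*vax_rate - 56.
Substituting into the incidence equation gives incidence = 11*vax_rate - 214.
Require 11*vax_rate - 214 ≤ -181, so vax_rate ≤ 3.
The largest integer in [1, 10] satisfying this is 3.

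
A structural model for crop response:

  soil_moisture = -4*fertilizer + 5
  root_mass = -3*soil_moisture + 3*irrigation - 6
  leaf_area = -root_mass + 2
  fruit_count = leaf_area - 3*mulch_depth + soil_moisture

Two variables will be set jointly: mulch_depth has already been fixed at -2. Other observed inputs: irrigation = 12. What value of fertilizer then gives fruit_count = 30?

With mulch_depth held at -2:
Substituting into the root_mass equation gives root_mass = 12*fertilizer + 15.
Substituting into the leaf_area equation gives leaf_area = -12*fertilizer - 13.
This gives fruit_count = -16*fertilizer - 2.
Solve -16*fertilizer - 2 = 30: fertilizer = (30 + 2) / -16 = -2.

fertilizer = -2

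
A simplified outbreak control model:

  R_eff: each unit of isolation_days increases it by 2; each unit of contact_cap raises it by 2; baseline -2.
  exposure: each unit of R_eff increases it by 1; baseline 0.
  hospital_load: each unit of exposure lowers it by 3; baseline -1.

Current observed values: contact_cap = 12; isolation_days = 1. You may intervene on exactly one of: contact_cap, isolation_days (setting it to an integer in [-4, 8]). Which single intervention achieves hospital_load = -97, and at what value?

Intervening on contact_cap: hospital_load = -6*contact_cap - 1. Reaching -97 requires contact_cap = 16, outside [-4, 8].
Intervening on isolation_days: with other inputs at their observed values, hospital_load = -6*isolation_days - 67. Solving for -97 gives isolation_days = 5, within [-4, 8].

set isolation_days = 5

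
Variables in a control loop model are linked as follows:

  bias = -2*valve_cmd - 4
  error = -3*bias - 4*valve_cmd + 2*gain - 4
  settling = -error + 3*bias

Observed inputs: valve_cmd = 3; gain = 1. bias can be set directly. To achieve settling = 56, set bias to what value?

bias = 7

Intervening on bias fixes its value directly, overriding its dependence on valve_cmd.
Substituting into the error equation gives error = -3*bias - 14.
Substituting into the settling equation gives settling = 6*bias + 14.
Solve 6*bias + 14 = 56: bias = (56 - 14) / 6 = 7.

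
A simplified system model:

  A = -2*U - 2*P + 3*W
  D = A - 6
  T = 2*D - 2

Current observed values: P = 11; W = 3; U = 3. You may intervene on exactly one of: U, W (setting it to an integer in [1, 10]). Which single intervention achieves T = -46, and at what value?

set W = 4

Intervening on U: T = -4*U - 40. Reaching -46 requires U = 3/2, not an integer.
Intervening on W: with other inputs at their observed values, T = 6*W - 70. Solving for -46 gives W = 4, within [1, 10].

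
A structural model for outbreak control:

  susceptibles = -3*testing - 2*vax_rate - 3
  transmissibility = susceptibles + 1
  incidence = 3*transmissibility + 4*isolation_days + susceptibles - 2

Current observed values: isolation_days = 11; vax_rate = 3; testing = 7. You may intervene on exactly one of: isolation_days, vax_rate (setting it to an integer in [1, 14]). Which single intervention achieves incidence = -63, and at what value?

set isolation_days = 14

Intervening on isolation_days: with other inputs at their observed values, incidence = 4*isolation_days - 119. Solving for -63 gives isolation_days = 14, within [1, 14].
Intervening on vax_rate: incidence = -8*vax_rate - 51. Reaching -63 requires vax_rate = 3/2, not an integer.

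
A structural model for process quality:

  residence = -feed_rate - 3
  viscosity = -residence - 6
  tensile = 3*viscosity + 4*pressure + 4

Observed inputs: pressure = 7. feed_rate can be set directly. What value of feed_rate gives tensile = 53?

feed_rate = 10

Substituting into the viscosity equation gives viscosity = feed_rate - 3.
tensile becomes 3*feed_rate + 23.
Solve 3*feed_rate + 23 = 53: feed_rate = (53 - 23) / 3 = 10.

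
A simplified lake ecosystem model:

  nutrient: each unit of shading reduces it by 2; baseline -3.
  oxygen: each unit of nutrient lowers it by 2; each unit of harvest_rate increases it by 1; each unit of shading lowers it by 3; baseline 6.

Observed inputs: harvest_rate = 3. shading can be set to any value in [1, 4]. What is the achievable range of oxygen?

16 to 19

Substituting into the oxygen equation gives oxygen = shading + 15.
Linear in shading, so extremes are at the endpoints: shading = 1 gives oxygen = 16; shading = 4 gives oxygen = 19.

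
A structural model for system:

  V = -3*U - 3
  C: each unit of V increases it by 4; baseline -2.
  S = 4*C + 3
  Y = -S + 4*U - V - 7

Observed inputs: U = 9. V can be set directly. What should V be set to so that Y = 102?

V = -4

Intervening on V fixes its value directly, overriding its dependence on U.
Substituting into the S equation gives S = 16*V - 5.
Substituting into the Y equation gives Y = -17*V + 34.
Solve -17*V + 34 = 102: V = (102 - 34) / -17 = -4.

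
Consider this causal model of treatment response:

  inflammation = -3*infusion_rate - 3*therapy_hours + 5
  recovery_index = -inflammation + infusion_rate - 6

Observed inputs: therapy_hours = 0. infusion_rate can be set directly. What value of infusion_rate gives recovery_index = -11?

Substituting into the inflammation equation gives inflammation = -3*infusion_rate + 5.
recovery_index becomes 4*infusion_rate - 11.
Solve 4*infusion_rate - 11 = -11: infusion_rate = (-11 + 11) / 4 = 0.

infusion_rate = 0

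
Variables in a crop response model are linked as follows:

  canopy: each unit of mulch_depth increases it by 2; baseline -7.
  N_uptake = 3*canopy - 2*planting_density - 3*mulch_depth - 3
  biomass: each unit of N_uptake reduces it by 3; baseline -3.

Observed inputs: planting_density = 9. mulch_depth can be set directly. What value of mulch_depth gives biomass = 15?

Substituting into the N_uptake equation gives N_uptake = 3*mulch_depth - 42.
Substituting into the biomass equation gives biomass = -9*mulch_depth + 123.
Solve -9*mulch_depth + 123 = 15: mulch_depth = (15 - 123) / -9 = 12.

mulch_depth = 12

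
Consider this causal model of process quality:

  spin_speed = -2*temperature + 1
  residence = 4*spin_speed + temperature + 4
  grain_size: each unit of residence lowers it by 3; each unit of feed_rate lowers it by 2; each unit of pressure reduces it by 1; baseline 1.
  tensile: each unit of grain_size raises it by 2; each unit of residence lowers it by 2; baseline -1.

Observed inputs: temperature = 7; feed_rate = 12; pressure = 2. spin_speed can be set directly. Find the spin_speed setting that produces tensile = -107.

spin_speed = -1

Intervening on spin_speed fixes its value directly, overriding its dependence on temperature.
Substituting into the residence equation gives residence = 4*spin_speed + 11.
Substituting into the grain_size equation gives grain_size = -12*spin_speed - 58.
Substituting into the tensile equation gives tensile = -32*spin_speed - 139.
Solve -32*spin_speed - 139 = -107: spin_speed = (-107 + 139) / -32 = -1.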